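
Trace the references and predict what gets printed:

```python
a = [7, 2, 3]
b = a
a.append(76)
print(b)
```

Key concept: basic list aliasing.
Step by step:
`a = [7, 2, 3]` → a = [7, 2, 3]
`b = a` → b = [7, 2, 3] (same object as a)
`a.append(76)` → a = [7, 2, 3, 76] (same object as b); b = [7, 2, 3, 76] (same object as a)
`print(b)` → prints [7, 2, 3, 76]

Answer: [7, 2, 3, 76]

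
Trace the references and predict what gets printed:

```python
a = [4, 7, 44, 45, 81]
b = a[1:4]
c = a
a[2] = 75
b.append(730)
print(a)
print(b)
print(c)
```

Key concept: slice vs alias.
Step by step:
`a = [4, 7, 44, 45, 81]` → a = [4, 7, 44, 45, 81]
`b = a[1:4]` → b = [7, 44, 45]
`c = a` → c = [4, 7, 44, 45, 81] (same object as a)
`a[2] = 75` → a = [4, 7, 75, 45, 81] (same object as c); c = [4, 7, 75, 45, 81] (same object as a)
`b.append(730)` → b = [7, 44, 45, 730]
`print(a)` → prints [4, 7, 75, 45, 81]
`print(b)` → prints [7, 44, 45, 730]
`print(c)` → prints [4, 7, 75, 45, 81]

Answer:
[4, 7, 75, 45, 81]
[7, 44, 45, 730]
[4, 7, 75, 45, 81]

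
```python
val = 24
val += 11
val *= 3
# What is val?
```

Trace:
`val = 24` → val = 24
`val += 11` → val = 35
`val *= 3` → val = 105
So val = 105

Answer: 105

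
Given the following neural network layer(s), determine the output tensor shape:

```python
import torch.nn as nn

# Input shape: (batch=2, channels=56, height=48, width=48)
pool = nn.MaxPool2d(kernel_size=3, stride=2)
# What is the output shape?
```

Input: (2, 56, 48, 48) -> Output: (2, 56, 23, 23)

Answer: (2, 56, 23, 23)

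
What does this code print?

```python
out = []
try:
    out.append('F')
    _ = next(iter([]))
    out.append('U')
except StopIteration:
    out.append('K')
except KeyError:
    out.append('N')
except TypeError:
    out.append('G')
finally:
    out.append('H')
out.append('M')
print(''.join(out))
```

Execution trace: 'F' (try body) → 'K' (except StopIteration) → 'H' (finally) → 'M' (after the try/except). Output: FKHM

Answer: FKHM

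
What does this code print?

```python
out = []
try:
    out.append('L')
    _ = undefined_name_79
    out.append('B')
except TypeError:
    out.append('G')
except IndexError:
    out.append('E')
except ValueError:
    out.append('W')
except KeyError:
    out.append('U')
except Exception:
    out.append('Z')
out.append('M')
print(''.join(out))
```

Execution trace: 'L' (try body) → 'Z' (except Exception) → 'M' (after the try/except). Output: LZM

Answer: LZM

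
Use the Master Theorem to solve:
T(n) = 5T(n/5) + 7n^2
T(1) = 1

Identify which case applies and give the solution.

a=5, b=5, f(n)=7n^2. log_5(5) = 1. Since c=2 > 1 and the regularity condition holds (5(n/5)^2 = (5/5^2)n^2 with 5/5^2 < 1), Case 3 applies: T(n) = Θ(f(n)) = O(n^2).

Answer: O(n^2) - Case 3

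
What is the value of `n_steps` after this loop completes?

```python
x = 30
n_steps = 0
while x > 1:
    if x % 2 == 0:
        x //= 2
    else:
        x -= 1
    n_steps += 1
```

Steps to reduce 30 to 1
`n_steps` takes the values: 0 → 1 → 2 → 3 → 4 → 5 → 6 → 7

Answer: 7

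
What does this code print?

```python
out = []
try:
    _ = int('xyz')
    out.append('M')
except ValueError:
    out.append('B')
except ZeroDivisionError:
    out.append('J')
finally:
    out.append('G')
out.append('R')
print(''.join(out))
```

Execution trace: 'B' (except ValueError) → 'G' (finally) → 'R' (after the try/except). Output: BGR

Answer: BGR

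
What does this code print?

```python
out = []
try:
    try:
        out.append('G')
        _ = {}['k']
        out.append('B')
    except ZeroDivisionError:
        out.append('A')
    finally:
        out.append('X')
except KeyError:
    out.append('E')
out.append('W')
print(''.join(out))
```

Execution trace: 'G' (try body) → 'X' (finally) → 'E' (outer except KeyError) → 'W' (after the try/except). Output: GXEW

Answer: GXEW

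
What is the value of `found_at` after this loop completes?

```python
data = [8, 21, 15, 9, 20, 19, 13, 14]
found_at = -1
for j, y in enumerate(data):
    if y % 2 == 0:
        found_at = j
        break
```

First even number index in [8, 21, 15, 9, 20, 19, 13, 14]
`found_at` takes the values: -1 → 0

Answer: 0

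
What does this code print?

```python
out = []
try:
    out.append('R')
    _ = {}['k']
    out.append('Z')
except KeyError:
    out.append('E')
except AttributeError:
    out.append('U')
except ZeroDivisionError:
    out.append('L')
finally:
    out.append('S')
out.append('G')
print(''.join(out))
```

Execution trace: 'R' (try body) → 'E' (except KeyError) → 'S' (finally) → 'G' (after the try/except). Output: RESG

Answer: RESG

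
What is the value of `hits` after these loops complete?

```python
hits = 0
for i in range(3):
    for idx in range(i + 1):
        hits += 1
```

Triangle: 1 + 2 + ... + 3
`hits` takes the values: 0 → 1 → 2 → 3 → 4 → 5 → 6

Answer: 6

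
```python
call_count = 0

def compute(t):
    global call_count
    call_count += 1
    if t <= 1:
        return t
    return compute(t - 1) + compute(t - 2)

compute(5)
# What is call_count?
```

Calls(t) = 1 + Calls(t-1) + Calls(t-2); Calls(0)=Calls(1)=1. For t=5 this gives 15.

Answer: 15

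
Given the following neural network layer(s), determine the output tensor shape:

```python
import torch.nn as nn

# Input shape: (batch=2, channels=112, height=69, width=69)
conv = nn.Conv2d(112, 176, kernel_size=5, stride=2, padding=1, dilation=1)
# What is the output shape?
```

Input: (2, 112, 69, 69) -> Output: (2, 176, 34, 34)

Answer: (2, 176, 34, 34)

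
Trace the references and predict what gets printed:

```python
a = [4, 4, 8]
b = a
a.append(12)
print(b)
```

Key concept: basic list aliasing.
Step by step:
`a = [4, 4, 8]` → a = [4, 4, 8]
`b = a` → b = [4, 4, 8] (same object as a)
`a.append(12)` → a = [4, 4, 8, 12] (same object as b); b = [4, 4, 8, 12] (same object as a)
`print(b)` → prints [4, 4, 8, 12]

Answer: [4, 4, 8, 12]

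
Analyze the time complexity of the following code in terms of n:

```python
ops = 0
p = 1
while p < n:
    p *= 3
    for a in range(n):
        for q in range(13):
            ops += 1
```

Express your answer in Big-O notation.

Each loop level contributes: log n × n × 1. Multiplying the contributions gives O(n log n).

Answer: O(n log n)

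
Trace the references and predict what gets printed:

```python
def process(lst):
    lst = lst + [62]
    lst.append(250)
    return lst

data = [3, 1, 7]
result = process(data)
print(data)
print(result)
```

Key concept: rebinding parameter vs mutation.
Step by step:
`data = [3, 1, 7]` → data = [3, 1, 7]
`result = process(data)` → result = [3, 1, 7, 62, 250]
`print(data)` → prints [3, 1, 7]
`print(result)` → prints [3, 1, 7, 62, 250]

Answer:
[3, 1, 7]
[3, 1, 7, 62, 250]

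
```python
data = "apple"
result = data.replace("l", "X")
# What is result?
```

Trace:
`data = "apple"` → data = 'apple'
`result = data.replace("l", "X")` → result = 'appXe'
So result = 'appXe'

Answer: 'appXe'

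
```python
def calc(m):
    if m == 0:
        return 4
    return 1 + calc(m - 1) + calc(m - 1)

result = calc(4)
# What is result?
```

calc(m) = 1 + 2·calc(m-1), calc(0)=4. Closed form: (4+1)·2^4 - 1 = 79.

Answer: 79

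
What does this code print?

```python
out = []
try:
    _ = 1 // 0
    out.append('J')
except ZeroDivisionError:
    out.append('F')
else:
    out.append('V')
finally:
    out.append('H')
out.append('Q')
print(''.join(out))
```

Execution trace: 'F' (except ZeroDivisionError) → 'H' (finally) → 'Q' (after the try/except). Output: FHQ

Answer: FHQ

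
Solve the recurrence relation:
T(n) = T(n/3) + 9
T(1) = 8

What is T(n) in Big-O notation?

Each step divides n by 3 and adds 9. After log_3(n) steps we reach T(1)=8. So T(n) = 9·log_3(n) + 8 = O(log n).

Answer: O(log n)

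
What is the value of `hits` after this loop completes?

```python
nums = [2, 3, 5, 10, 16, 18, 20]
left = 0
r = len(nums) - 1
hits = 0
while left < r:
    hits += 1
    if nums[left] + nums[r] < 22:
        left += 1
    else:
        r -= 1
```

Steps to find pair summing to 22
`hits` takes the values: 0 → 1 → 2 → 3 → 4 → 5 → 6

Answer: 6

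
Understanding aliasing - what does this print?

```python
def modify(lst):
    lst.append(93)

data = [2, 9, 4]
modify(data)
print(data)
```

Key concept: function modifies passed list.
Step by step:
`data = [2, 9, 4]` → data = [2, 9, 4]
`modify(data)` → data = [2, 9, 4, 93]
`print(data)` → prints [2, 9, 4, 93]

Answer: [2, 9, 4, 93]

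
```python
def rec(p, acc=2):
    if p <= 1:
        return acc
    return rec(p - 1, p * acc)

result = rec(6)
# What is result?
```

Accumulator trace (n, acc): (6, 2) -> (5, 12) -> (4, 60) -> (3, 240) -> (2, 720) -> (1, 1440) -> return 1440

Answer: 1440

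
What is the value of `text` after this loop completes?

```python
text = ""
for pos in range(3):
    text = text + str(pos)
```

Concatenate digits 0 to 2
`text` takes the values: "" → "0" → "01" → "012"

Answer: "012"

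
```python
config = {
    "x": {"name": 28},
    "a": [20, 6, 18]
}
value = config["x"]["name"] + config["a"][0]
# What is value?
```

Trace:
`config = { ...` → config = {'x': {'name': 28}, 'a': [20, 6, 18]}
`value = config["x"]["name"] + config["a"][0]` → value = 48
So value = 48

Answer: 48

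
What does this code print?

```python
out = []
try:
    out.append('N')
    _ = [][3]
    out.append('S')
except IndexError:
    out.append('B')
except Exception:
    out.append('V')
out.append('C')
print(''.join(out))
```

Execution trace: 'N' (try body) → 'B' (except IndexError) → 'C' (after the try/except). Output: NBC

Answer: NBC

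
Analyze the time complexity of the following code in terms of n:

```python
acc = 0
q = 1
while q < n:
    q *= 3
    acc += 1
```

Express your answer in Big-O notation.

Each loop level contributes: log n. Multiplying the contributions gives O(log n).

Answer: O(log n)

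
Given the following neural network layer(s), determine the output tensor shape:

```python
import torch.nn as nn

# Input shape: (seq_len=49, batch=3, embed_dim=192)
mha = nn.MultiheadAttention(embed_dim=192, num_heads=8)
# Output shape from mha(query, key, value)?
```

Input: (49, 3, 192) -> Output: (49, 3, 192)

Answer: (49, 3, 192)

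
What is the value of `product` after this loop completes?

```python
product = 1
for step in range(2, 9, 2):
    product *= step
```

Product of even numbers 2 to 8
`product` takes the values: 1 → 2 → 8 → 48 → 384

Answer: 384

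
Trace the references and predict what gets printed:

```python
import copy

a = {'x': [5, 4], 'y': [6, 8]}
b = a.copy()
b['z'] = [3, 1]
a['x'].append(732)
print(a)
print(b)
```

Key concept: shallow copy of dict with mutable values.
Step by step:
`a = {'x': [5, 4], 'y': [6, 8]}` → a = {'x': [5, 4], 'y': [6, 8]}
`b = a.copy()` → b = {'x': [5, 4], 'y': [6, 8]}
`b['z'] = [3, 1]` → b = {'x': [5, 4], 'y': [6, 8], 'z': [3, 1]}
`a['x'].append(732)` → a = {'x': [5, 4, 732], 'y': [6, 8]}; b = {'x': [5, 4, 732], 'y': [6, 8], 'z': [3, 1]}
`print(a)` → prints {'x': [5, 4, 732], 'y': [6, 8]}
`print(b)` → prints {'x': [5, 4, 732], 'y': [6, 8], 'z': [3, 1]}

Answer:
{'x': [5, 4, 732], 'y': [6, 8]}
{'x': [5, 4, 732], 'y': [6, 8], 'z': [3, 1]}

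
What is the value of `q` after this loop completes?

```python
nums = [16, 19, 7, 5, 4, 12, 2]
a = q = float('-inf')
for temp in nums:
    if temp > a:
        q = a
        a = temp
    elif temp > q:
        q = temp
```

Second largest (with repeats) in [16, 19, 7, 5, 4, 12, 2]
`q` takes the values: -inf → 16

Answer: 16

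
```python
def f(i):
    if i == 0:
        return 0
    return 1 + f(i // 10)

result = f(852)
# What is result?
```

Count of digits of 852: 3

Answer: 3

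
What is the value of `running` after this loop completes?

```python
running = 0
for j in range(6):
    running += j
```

Sum of 0 to 5 = 15
`running` takes the values: 0 → 1 → 3 → 6 → 10 → 15

Answer: 15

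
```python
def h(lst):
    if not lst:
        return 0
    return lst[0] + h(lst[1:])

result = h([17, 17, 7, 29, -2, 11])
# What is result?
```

17 + 17 + 7 + 29 + (-2) + 11 + 0 = 79

Answer: 79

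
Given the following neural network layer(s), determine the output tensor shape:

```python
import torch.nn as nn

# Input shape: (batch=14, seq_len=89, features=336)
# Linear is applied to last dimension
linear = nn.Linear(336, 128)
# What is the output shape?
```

Input: (14, 89, 336) -> Output: (14, 89, 128)

Answer: (14, 89, 128)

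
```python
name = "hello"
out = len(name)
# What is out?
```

Trace:
`name = "hello"` → name = 'hello'
`out = len(name)` → out = 5
So out = 5

Answer: 5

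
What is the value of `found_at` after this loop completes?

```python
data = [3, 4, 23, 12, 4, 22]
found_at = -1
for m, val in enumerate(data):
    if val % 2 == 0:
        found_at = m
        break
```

First even number index in [3, 4, 23, 12, 4, 22]
`found_at` takes the values: -1 → 1

Answer: 1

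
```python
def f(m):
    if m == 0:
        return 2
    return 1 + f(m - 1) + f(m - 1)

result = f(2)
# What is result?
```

f(m) = 1 + 2·f(m-1), f(0)=2. Closed form: (2+1)·2^2 - 1 = 11.

Answer: 11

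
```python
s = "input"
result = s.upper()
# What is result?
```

Trace:
`s = "input"` → s = 'input'
`result = s.upper()` → result = 'INPUT'
So result = 'INPUT'

Answer: 'INPUT'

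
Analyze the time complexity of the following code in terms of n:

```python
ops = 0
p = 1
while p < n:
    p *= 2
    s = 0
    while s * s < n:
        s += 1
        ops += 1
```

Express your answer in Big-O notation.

Each loop level contributes: log n × √n. Multiplying the contributions gives O(√n log n).

Answer: O(√n log n)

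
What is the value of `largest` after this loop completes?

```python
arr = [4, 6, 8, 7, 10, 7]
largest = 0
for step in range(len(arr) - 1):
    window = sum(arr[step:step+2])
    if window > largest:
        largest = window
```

Max sum of 2-element window in [4, 6, 8, 7, 10, 7]
`largest` takes the values: 0 → 10 → 14 → 15 → 17

Answer: 17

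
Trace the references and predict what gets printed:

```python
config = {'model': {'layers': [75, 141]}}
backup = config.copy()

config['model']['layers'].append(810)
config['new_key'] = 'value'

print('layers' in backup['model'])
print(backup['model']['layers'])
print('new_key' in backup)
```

Key concept: shallow copy gotcha with nested dict.
Step by step:
`config = {'model': {'layers': [75, 141]}}` → config = {'model': {'layers': [75, 141]}}
`backup = config.copy()` → backup = {'model': {'layers': [75, 141]}}
`config['model']['layers'].append(810)` → config = {'model': {'layers': [75, 141, 810]}}; backup = {'model': {'layers': [75, 141, 810]}}
`config['new_key'] = 'value'` → config = {'model': {'layers': [75, 141, 810]}, 'new_key': 'value'}
`print('layers' in backup['model'])` → prints True
`print(backup['model']['layers'])` → prints [75, 141, 810]
`print('new_key' in backup)` → prints False

Answer:
True
[75, 141, 810]
False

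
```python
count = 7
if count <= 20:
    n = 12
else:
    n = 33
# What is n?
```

Trace:
`count = 7` → count = 7
`if count <= 20: ...` → count <= 20 is True → n = 12
So n = 12

Answer: 12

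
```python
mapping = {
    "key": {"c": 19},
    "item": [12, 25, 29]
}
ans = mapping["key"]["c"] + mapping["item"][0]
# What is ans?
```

Trace:
`mapping = { ...` → mapping = {'key': {'c': 19}, 'item': [12, 25, 29]}
`ans = mapping["key"]["c"] + mapping["item"][0]` → ans = 31
So ans = 31

Answer: 31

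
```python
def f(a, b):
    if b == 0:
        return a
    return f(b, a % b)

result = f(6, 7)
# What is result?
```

f(6, 7) -> f(7, 6) -> f(6, 1) -> f(1, 0) -> 1

Answer: 1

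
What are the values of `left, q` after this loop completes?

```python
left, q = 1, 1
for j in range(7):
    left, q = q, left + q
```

Fibonacci: after 7 iterations
`left, q` takes the values: (1, 1) → (1, 2) → (2, 3) → (3, 5) → (5, 8) → (8, 13) → (13, 21) → (21, 34)

Answer: 21, 34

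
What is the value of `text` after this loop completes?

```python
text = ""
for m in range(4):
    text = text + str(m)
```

Concatenate digits 0 to 3
`text` takes the values: "" → "0" → "01" → "012" → "0123"

Answer: "0123"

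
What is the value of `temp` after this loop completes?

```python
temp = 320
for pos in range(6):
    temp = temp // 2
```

Halve 6 times: 320 // 2^6 = 5
`temp` takes the values: 320 → 160 → 80 → 40 → 20 → 10 → 5

Answer: 5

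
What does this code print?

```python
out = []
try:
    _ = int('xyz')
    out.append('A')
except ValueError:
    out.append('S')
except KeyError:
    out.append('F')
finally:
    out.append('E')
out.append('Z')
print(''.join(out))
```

Execution trace: 'S' (except ValueError) → 'E' (finally) → 'Z' (after the try/except). Output: SEZ

Answer: SEZ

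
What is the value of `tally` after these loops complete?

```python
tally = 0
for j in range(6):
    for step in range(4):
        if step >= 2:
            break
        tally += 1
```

Inner breaks at 2, outer runs 6 times
`tally` takes the values: 0 → 1 → 2 → 3 → 4 → 5 → 6 → 7 → 8 → 9 → 10 → 11 → 12

Answer: 12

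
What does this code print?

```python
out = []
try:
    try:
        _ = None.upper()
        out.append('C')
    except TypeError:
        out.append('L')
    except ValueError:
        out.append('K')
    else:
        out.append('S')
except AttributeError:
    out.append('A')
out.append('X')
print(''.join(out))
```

Execution trace: 'A' (outer except AttributeError) → 'X' (after the try/except). Output: AX

Answer: AX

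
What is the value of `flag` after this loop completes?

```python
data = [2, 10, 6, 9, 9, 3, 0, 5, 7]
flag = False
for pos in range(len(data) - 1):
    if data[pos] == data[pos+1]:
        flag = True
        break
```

Check consecutive duplicates in [2, 10, 6, 9, 9, 3, 0, 5, 7]
`flag` takes the values: False → True

Answer: True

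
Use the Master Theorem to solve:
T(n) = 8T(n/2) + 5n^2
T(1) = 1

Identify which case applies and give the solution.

a=8, b=2, f(n)=5n^2. log_2(8) = 3. Since c=2 < 3, Case 1 applies: T(n) = Θ(n^log_b(a)) = O(n^3).

Answer: O(n^3) - Case 1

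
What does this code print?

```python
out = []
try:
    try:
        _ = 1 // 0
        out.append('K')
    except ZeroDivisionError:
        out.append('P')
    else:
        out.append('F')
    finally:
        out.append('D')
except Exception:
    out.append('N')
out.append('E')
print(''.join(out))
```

Execution trace: 'P' (inner except ZeroDivisionError) → 'D' (inner finally) → 'E' (after the try/except). Output: PDE

Answer: PDE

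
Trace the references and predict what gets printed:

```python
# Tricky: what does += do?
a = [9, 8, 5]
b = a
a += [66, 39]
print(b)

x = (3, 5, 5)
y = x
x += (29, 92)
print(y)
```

Key concept: += behavior differs for mutable vs immutable.
Step by step:
`a = [9, 8, 5]` → a = [9, 8, 5]
`b = a` → b = [9, 8, 5] (same object as a)
`a += [66, 39]` → a = [9, 8, 5, 66, 39] (same object as b); b = [9, 8, 5, 66, 39] (same object as a)
`print(b)` → prints [9, 8, 5, 66, 39]
`x = (3, 5, 5)` → x = (3, 5, 5)
`y = x` → y = (3, 5, 5)
`x += (29, 92)` → x = (3, 5, 5, 29, 92)
`print(y)` → prints (3, 5, 5)

Answer:
[9, 8, 5, 66, 39]
(3, 5, 5)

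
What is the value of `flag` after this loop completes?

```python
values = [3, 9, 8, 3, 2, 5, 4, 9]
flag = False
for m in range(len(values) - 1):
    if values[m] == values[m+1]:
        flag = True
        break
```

Check consecutive duplicates in [3, 9, 8, 3, 2, 5, 4, 9]
`flag` takes the values: False

Answer: False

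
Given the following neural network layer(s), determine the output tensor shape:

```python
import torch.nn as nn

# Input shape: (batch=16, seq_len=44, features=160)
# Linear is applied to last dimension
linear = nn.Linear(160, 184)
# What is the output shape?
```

Input: (16, 44, 160) -> Output: (16, 44, 184)

Answer: (16, 44, 184)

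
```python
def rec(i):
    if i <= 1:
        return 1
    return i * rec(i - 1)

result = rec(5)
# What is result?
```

rec(5) = 5 * 4 * 3 * 2 * 1 = 120

Answer: 120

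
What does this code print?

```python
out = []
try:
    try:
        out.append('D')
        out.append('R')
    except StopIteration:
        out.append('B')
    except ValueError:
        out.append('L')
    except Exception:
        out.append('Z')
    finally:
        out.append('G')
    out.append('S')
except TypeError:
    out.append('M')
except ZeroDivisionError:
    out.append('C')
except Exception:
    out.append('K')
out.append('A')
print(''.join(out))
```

Execution trace: 'D' (inner try body) → 'R' (inner try body, no exception) → 'G' (inner finally) → 'S' (try body, no exception) → 'A' (after the try/except). Output: DRGSA

Answer: DRGSA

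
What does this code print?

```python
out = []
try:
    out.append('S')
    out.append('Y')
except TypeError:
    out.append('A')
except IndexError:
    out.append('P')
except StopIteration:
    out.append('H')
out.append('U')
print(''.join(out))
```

Execution trace: 'S' (try body) → 'Y' (try body, no exception) → 'U' (after the try/except). Output: SYU

Answer: SYU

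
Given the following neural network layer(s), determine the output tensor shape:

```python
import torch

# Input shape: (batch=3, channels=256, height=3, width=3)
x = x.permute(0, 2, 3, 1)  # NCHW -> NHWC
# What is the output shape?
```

Input: (3, 256, 3, 3) -> Output: (3, 3, 3, 256)

Answer: (3, 3, 3, 256)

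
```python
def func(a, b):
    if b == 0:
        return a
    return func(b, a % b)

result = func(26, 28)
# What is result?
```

func(26, 28) -> func(28, 26) -> func(26, 2) -> func(2, 0) -> 2

Answer: 2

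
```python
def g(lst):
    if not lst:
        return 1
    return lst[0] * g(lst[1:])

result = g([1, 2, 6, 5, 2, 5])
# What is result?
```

Product over [1, 2, 6, 5, 2, 5] = 1 * 2 * 6 * 5 * 2 * 5 = 600

Answer: 600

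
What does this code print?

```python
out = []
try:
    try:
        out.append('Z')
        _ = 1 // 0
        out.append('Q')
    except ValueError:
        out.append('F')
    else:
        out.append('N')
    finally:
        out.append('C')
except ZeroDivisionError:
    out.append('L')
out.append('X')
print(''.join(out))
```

Execution trace: 'Z' (try body) → 'C' (finally) → 'L' (outer except ZeroDivisionError) → 'X' (after the try/except). Output: ZCLX

Answer: ZCLX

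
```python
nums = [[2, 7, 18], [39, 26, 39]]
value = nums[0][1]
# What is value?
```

Trace:
`nums = [[2, 7, 18], [39, 26, 39]]` → nums = [[2, 7, 18], [39, 26, 39]]
`value = nums[0][1]` → value = 7
So value = 7

Answer: 7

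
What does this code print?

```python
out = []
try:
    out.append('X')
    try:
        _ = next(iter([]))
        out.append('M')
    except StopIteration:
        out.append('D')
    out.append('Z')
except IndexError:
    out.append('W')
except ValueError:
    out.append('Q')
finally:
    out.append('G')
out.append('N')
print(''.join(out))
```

Execution trace: 'X' (try body) → 'D' (inner except StopIteration) → 'Z' (try body, no exception) → 'G' (finally) → 'N' (after the try/except). Output: XDZGN

Answer: XDZGN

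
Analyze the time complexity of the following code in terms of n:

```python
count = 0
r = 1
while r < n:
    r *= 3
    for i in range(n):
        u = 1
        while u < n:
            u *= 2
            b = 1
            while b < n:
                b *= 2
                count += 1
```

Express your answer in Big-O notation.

Each loop level contributes: log n × n × log n × log n. Multiplying the contributions gives O(n log^3 n).

Answer: O(n log^3 n)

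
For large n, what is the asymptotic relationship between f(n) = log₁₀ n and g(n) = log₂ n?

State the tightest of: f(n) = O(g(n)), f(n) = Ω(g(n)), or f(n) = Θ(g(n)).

log₁₀ n vs log₂ n: f(n) = Θ(g(n)) — they are asymptotically equivalent (log bases differ by a constant factor).

Answer: f(n) = Θ(g(n)) — they are asymptotically equivalent (log bases differ by a constant factor).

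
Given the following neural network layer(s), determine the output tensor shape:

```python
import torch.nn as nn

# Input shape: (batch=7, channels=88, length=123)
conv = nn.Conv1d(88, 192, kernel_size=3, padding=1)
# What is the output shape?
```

Input: (7, 88, 123) -> Output: (7, 192, 123)

Answer: (7, 192, 123)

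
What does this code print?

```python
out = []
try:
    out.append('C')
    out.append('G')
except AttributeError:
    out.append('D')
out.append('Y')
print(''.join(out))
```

Execution trace: 'C' (try body) → 'G' (try body, no exception) → 'Y' (after the try/except). Output: CGY

Answer: CGY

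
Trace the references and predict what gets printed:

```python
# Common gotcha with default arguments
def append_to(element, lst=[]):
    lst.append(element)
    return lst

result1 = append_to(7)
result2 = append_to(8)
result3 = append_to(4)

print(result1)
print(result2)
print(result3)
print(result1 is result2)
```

Key concept: mutable default argument gotcha.
Step by step:
`result1 = append_to(7)` → result1 = [7]
`result2 = append_to(8)` → result1 = [7, 8] (same object as result2); result2 = [7, 8] (same object as result1)
`result3 = append_to(4)` → result1 = [7, 8, 4] (same object as result2, result3); result2 = [7, 8, 4] (same object as result1, result3); result3 = [7, 8, 4] (same object as result1, result2)
`print(result1)` → prints [7, 8, 4]
`print(result2)` → prints [7, 8, 4]
`print(result3)` → prints [7, 8, 4]
`print(result1 is result2)` → prints True

Answer:
[7, 8, 4]
[7, 8, 4]
[7, 8, 4]
True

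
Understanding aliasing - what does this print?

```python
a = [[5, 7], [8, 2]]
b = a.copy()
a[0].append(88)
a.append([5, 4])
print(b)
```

Key concept: shallow copy with nested lists.
Step by step:
`a = [[5, 7], [8, 2]]` → a = [[5, 7], [8, 2]]
`b = a.copy()` → b = [[5, 7], [8, 2]]
`a[0].append(88)` → a = [[5, 7, 88], [8, 2]]; b = [[5, 7, 88], [8, 2]]
`a.append([5, 4])` → a = [[5, 7, 88], [8, 2], [5, 4]]
`print(b)` → prints [[5, 7, 88], [8, 2]]

Answer: [[5, 7, 88], [8, 2]]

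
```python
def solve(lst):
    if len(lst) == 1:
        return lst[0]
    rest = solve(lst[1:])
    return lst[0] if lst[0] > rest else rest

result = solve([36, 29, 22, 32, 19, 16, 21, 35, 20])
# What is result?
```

Recursive max over [36, 29, 22, 32, 19, 16, 21, 35, 20] = 36

Answer: 36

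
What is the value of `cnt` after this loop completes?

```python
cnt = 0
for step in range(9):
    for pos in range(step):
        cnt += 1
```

Triangle number: 0+1+2+...+8
`cnt` takes the values: 0 → 1 → 2 → 3 → 4 → 5 → 6 → 7 → 8 → 9 → 10 → 11 → 12 → 13 → 14 → 15 → 16 → 17 → 18 → 19 → 20 → 21 → 22 → 23 → 24 → 25 → 26 → 27 → 28 → 29 → 30 → 31 → 32 → 33 → 34 → 35 → 36

Answer: 36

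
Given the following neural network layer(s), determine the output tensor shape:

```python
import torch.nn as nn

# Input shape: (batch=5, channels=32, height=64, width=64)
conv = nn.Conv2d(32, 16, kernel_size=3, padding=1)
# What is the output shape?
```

Input: (5, 32, 64, 64) -> Output: (5, 16, 64, 64)

Answer: (5, 16, 64, 64)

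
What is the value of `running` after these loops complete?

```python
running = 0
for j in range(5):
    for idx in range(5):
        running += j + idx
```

Sum of all j+idx for j,idx in 5x5
`running` takes the values: 0 → 1 → 3 → 6 → 10 → 11 → 13 → 16 → 20 → 25 → 27 → 30 → 34 → 39 → 45 → 48 → 52 → 57 → 63 → 70 → 74 → 79 → 85 → 92 → 100

Answer: 100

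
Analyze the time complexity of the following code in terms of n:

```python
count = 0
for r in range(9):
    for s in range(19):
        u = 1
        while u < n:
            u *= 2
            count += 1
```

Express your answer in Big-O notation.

Each loop level contributes: 1 × 1 × log n. Multiplying the contributions gives O(log n).

Answer: O(log n)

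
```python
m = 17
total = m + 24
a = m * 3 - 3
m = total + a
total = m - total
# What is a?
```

Trace:
`m = 17` → m = 17
`total = m + 24` → total = 41
`a = m * 3 - 3` → a = 48
`m = total + a` → m = 89
`total = m - total` → total = 48
So a = 48

Answer: 48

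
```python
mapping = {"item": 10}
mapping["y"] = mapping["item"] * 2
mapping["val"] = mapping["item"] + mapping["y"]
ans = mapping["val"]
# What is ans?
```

Trace:
`mapping = {"item": 10}` → mapping = {'item': 10}
`mapping["y"] = mapping["item"] * 2` → mapping = {'item': 10, 'y': 20}
`mapping["val"] = mapping["item"] + mapping["y"]` → mapping = {'item': 10, 'y': 20, 'val': 30}
`ans = mapping["val"]` → ans = 30
So ans = 30

Answer: 30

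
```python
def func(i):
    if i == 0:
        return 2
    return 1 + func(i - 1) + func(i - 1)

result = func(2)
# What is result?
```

func(i) = 1 + 2·func(i-1), func(0)=2. Closed form: (2+1)·2^2 - 1 = 11.

Answer: 11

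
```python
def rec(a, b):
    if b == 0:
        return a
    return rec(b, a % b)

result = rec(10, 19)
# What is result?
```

rec(10, 19) -> rec(19, 10) -> rec(10, 9) -> rec(9, 1) -> rec(1, 0) -> 1

Answer: 1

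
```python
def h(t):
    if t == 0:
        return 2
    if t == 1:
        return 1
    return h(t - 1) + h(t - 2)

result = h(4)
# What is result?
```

Build up from base cases: h(0)=2, h(1)=1, h(2)=3, h(3)=4, h(4)=7

Answer: 7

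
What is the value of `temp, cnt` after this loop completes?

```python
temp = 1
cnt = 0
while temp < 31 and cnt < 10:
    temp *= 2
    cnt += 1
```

Double until >= 31 or 10 iterations
`temp, cnt` takes the values: (1, 0) → (2, 0) → (2, 1) → (4, 1) → (4, 2) → (8, 2) → (8, 3) → (16, 3) → (16, 4) → (32, 4) → (32, 5)

Answer: 32, 5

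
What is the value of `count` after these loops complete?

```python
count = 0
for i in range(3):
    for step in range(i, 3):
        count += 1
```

Upper triangle: 3 + 2 + ... + 1
`count` takes the values: 0 → 1 → 2 → 3 → 4 → 5 → 6

Answer: 6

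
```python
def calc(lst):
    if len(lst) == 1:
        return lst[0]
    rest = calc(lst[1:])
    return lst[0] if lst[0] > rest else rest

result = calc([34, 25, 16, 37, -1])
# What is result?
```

Recursive max over [34, 25, 16, 37, -1] = 37

Answer: 37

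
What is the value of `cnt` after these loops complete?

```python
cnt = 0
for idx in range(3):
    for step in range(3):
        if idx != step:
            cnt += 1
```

3² - 3 (exclude diagonal)
`cnt` takes the values: 0 → 1 → 2 → 3 → 4 → 5 → 6

Answer: 6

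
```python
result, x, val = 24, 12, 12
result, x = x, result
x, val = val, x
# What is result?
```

Trace:
`result, x, val = 24, 12, 12` → result = 24; x = 12; val = 12
`result, x = x, result` → result = 12; x = 24
`x, val = val, x` → x = 12; val = 24
So result = 12

Answer: 12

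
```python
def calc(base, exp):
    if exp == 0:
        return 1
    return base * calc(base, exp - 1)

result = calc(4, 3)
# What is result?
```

calc(4, 3) = 4 * 4 * 4 = 64

Answer: 64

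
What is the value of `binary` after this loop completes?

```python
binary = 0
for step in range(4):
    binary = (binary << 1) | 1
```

Build 4 consecutive 1-bits: 0b1111
`binary` takes the values: 0 → 1 → 3 → 7 → 15

Answer: 15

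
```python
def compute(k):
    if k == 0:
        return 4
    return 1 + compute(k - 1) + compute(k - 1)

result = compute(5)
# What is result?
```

compute(k) = 1 + 2·compute(k-1), compute(0)=4. Closed form: (4+1)·2^5 - 1 = 159.

Answer: 159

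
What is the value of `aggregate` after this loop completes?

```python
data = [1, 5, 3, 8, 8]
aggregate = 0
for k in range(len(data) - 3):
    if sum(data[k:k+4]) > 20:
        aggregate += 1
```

Count windows with sum > 20
`aggregate` takes the values: 0 → 1

Answer: 1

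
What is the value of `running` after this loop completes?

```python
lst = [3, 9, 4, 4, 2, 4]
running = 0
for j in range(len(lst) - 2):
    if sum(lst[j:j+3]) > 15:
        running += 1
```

Count windows with sum > 15
`running` takes the values: 0 → 1 → 2

Answer: 2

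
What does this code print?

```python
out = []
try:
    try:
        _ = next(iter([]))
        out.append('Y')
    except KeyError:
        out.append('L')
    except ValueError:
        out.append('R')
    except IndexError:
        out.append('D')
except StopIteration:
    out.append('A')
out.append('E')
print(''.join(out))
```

Execution trace: 'A' (outer except StopIteration) → 'E' (after the try/except). Output: AE

Answer: AE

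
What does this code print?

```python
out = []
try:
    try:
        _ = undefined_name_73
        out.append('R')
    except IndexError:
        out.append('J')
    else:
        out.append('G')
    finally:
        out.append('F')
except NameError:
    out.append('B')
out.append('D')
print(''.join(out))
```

Execution trace: 'F' (finally) → 'B' (outer except NameError) → 'D' (after the try/except). Output: FBD

Answer: FBD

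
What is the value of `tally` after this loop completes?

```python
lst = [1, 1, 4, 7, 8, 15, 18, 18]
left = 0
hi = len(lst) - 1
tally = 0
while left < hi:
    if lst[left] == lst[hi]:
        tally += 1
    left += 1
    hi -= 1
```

Count matching pairs from ends
`tally` takes the values: 0

Answer: 0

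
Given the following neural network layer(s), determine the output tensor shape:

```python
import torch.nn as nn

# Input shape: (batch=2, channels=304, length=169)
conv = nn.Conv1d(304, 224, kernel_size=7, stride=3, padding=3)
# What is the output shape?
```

Input: (2, 304, 169) -> Output: (2, 224, 57)

Answer: (2, 224, 57)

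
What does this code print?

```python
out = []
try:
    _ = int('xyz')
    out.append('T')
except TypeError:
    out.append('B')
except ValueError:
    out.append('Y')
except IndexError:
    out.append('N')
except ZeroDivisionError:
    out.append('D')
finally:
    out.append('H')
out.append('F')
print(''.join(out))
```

Execution trace: 'Y' (except ValueError) → 'H' (finally) → 'F' (after the try/except). Output: YHF

Answer: YHF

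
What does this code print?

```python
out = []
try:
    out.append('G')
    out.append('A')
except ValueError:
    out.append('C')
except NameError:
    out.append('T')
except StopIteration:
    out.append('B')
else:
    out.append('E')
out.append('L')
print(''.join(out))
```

Execution trace: 'G' (try body) → 'A' (try body, no exception) → 'E' (else) → 'L' (after the try/except). Output: GAEL

Answer: GAEL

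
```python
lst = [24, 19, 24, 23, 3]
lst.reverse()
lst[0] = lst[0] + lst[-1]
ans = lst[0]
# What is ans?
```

Trace:
`lst = [24, 19, 24, 23, 3]` → lst = [24, 19, 24, 23, 3]
`lst.reverse()` → lst = [3, 23, 24, 19, 24]
`lst[0] = lst[0] + lst[-1]` → lst = [27, 23, 24, 19, 24]
`ans = lst[0]` → ans = 27
So ans = 27

Answer: 27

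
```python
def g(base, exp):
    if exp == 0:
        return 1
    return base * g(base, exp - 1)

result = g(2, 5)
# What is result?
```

g(2, 5) = 2 * 2 * 2 * 2 * 2 = 32

Answer: 32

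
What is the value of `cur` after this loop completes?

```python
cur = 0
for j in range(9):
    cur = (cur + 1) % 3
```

Increment mod 3, 9 times = 0
`cur` takes the values: 0 → 1 → 2 → 0 → 1 → 2 → 0 → 1 → 2 → 0

Answer: 0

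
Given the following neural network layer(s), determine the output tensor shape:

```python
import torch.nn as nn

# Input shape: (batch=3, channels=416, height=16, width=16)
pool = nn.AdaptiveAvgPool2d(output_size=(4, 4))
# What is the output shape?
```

Input: (3, 416, 16, 16) -> Output: (3, 416, 4, 4)

Answer: (3, 416, 4, 4)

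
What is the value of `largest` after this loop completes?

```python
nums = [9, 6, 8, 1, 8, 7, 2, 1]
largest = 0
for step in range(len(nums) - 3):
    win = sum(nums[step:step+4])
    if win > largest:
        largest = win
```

Max sum of 4-element window in [9, 6, 8, 1, 8, 7, 2, 1]
`largest` takes the values: 0 → 24

Answer: 24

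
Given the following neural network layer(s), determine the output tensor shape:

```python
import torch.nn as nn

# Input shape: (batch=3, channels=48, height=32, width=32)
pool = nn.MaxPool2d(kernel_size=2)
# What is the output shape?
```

Input: (3, 48, 32, 32) -> Output: (3, 48, 16, 16)

Answer: (3, 48, 16, 16)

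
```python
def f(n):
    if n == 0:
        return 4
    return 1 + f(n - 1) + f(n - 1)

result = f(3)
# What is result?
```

f(n) = 1 + 2·f(n-1), f(0)=4. Closed form: (4+1)·2^3 - 1 = 39.

Answer: 39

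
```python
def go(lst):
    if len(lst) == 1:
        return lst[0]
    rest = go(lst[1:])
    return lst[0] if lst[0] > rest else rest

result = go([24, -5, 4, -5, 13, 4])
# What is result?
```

Recursive max over [24, -5, 4, -5, 13, 4] = 24

Answer: 24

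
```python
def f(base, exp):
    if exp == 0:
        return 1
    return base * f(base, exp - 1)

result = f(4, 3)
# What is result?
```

f(4, 3) = 4 * 4 * 4 = 64

Answer: 64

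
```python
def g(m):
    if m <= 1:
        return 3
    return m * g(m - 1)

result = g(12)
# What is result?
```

g(12) = 12 * 11 * 10 * 9 * 8 * 7 * 6 * 5 * 4 * 3 * 2 * 3 = 1437004800

Answer: 1437004800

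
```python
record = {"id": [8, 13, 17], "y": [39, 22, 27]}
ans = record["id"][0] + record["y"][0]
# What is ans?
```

Trace:
`record = {"id": [8, 13, 17], "y": [39, 22, 27]}` → record = {'id': [8, 13, 17], 'y': [39, 22, 27]}
`ans = record["id"][0] + record["y"][0]` → ans = 47
So ans = 47

Answer: 47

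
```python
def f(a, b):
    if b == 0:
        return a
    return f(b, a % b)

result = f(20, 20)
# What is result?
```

f(20, 20) -> f(20, 0) -> 20

Answer: 20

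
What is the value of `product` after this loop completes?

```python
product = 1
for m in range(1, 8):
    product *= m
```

7! = 5040
`product` takes the values: 1 → 2 → 6 → 24 → 120 → 720 → 5040

Answer: 5040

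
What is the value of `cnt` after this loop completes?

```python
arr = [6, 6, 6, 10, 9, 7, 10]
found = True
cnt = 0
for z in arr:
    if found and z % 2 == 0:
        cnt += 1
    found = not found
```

Count even values at even positions
`cnt` takes the values: 0 → 1 → 2 → 3

Answer: 3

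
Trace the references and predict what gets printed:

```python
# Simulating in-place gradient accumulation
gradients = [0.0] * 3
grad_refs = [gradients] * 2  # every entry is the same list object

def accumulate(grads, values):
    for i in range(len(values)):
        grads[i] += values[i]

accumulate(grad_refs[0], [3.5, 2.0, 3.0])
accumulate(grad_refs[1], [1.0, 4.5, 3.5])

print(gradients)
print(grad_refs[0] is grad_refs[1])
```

Key concept: gradient accumulation aliasing.
Step by step:
`gradients = [0.0] * 3` → gradients = [0.0, 0.0, 0.0]
`grad_refs = [gradients] * 2` → grad_refs = [[0.0, 0.0, 0.0], [0.0, 0.0, 0.0]]
`accumulate(grad_refs[0], [3.5, 2.0, 3.0])` → gradients = [3.5, 2.0, 3.0]; grad_refs = [[3.5, 2.0, 3.0], [3.5, 2.0, 3.0]]
`accumulate(grad_refs[1], [1.0, 4.5, 3.5])` → gradients = [4.5, 6.5, 6.5]; grad_refs = [[4.5, 6.5, 6.5], [4.5, 6.5, 6.5]]
`print(gradients)` → prints [4.5, 6.5, 6.5]
`print(grad_refs[0] is grad_refs[1])` → prints True

Answer:
[4.5, 6.5, 6.5]
True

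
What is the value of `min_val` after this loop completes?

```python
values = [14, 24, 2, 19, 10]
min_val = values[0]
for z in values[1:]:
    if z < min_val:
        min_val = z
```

Minimum of [14, 24, 2, 19, 10]
`min_val` takes the values: 14 → 2

Answer: 2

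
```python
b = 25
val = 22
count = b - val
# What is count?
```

Trace:
`b = 25` → b = 25
`val = 22` → val = 22
`count = b - val` → count = 3
So count = 3

Answer: 3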